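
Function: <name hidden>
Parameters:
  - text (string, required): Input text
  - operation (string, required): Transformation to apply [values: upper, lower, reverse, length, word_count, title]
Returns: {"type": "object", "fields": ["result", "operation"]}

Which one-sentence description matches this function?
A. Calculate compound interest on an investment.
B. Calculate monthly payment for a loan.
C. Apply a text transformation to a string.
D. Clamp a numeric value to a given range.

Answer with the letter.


Parameters text, operation and return ["result", "operation"] fit: Apply a text transformation to a string.
C


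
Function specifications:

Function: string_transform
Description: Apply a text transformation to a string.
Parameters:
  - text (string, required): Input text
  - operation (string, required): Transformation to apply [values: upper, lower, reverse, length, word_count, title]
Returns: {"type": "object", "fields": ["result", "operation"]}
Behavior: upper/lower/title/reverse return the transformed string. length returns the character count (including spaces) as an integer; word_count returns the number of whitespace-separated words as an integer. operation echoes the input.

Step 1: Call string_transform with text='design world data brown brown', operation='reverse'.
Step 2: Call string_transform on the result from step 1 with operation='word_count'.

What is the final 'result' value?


Step 1: string_transform(text='design world data brown brown', operation='reverse')
  -> result = 'nworb nworb atad dlrow ngised'
Step 2: string_transform(text='nworb nworb atad dlrow ngised', operation='word_count')
  words: nworb, nworb, atad, dlrow, ngised -> 5
  -> result = 5
5


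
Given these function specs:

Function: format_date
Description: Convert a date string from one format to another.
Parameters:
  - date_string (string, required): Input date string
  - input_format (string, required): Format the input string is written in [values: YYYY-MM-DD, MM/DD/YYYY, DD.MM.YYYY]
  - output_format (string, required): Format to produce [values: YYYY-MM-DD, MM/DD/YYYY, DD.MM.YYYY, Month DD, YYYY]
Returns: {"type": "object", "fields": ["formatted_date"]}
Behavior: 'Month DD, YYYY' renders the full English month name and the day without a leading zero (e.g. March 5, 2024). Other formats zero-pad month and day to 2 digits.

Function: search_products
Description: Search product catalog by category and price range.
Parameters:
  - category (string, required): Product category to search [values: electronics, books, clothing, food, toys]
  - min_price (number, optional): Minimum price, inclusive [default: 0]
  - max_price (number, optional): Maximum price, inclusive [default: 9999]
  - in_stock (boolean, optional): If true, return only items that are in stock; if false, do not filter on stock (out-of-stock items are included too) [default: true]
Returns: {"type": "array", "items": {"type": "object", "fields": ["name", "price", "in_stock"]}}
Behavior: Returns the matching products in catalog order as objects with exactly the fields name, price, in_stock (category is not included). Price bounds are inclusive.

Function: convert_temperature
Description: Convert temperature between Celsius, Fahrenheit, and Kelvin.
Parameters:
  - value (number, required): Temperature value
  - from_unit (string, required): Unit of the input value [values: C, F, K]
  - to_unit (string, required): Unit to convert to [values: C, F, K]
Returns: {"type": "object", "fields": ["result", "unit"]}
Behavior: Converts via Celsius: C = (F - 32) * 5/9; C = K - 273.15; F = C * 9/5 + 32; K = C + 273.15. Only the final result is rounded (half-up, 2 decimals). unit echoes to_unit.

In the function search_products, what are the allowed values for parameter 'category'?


The search_products spec declares:
  - category (string, required): Product category to search [values: electronics, books, clothing, food, toys]
Allowed values:
electronics, books, clothing, food, toys


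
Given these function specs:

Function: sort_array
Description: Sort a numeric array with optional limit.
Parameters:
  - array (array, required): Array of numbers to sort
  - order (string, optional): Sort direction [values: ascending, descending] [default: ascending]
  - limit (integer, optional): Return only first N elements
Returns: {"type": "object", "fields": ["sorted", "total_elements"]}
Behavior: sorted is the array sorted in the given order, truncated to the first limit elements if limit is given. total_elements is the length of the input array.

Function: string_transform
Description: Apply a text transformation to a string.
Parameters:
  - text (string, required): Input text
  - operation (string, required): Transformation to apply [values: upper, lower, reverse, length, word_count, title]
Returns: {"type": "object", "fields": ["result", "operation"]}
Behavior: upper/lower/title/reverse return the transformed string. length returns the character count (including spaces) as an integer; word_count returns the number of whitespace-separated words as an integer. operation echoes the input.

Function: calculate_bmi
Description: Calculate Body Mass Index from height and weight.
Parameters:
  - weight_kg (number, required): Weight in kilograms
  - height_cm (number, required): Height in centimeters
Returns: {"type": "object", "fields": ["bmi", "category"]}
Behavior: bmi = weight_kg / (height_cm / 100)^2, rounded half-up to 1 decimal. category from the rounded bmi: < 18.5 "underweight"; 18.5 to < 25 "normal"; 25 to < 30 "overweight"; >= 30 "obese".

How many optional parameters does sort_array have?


Parameters of sort_array: array (required), order (optional), limit (optional)
Optional count:
2


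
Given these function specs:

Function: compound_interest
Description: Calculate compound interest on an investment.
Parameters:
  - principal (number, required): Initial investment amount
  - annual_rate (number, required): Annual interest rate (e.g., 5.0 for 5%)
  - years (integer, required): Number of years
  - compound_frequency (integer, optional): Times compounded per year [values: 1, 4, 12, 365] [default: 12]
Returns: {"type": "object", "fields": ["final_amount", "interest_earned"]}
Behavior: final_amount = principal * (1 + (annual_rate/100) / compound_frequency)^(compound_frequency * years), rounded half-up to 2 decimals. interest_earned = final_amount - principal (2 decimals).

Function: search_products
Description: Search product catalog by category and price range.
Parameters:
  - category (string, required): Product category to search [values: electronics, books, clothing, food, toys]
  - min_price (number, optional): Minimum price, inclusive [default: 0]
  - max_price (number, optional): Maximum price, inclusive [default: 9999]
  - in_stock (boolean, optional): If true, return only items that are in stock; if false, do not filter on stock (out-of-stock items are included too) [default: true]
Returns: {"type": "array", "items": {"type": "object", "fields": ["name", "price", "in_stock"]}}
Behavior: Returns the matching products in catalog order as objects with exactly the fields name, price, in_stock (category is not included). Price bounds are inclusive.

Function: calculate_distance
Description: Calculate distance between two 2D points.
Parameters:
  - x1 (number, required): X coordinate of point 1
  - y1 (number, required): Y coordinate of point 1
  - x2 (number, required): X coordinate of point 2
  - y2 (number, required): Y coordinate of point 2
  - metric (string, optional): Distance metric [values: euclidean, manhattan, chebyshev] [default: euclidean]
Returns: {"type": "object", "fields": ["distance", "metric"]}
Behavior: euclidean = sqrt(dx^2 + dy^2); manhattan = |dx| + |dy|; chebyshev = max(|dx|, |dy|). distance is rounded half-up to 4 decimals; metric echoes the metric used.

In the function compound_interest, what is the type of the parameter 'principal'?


The compound_interest spec declares:
  - principal (number, required): Initial investment amount
Type:
number


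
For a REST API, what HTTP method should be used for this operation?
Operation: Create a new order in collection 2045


GET = read, POST = create, PUT = update/replace, DELETE = remove
This operation is a create.
POST


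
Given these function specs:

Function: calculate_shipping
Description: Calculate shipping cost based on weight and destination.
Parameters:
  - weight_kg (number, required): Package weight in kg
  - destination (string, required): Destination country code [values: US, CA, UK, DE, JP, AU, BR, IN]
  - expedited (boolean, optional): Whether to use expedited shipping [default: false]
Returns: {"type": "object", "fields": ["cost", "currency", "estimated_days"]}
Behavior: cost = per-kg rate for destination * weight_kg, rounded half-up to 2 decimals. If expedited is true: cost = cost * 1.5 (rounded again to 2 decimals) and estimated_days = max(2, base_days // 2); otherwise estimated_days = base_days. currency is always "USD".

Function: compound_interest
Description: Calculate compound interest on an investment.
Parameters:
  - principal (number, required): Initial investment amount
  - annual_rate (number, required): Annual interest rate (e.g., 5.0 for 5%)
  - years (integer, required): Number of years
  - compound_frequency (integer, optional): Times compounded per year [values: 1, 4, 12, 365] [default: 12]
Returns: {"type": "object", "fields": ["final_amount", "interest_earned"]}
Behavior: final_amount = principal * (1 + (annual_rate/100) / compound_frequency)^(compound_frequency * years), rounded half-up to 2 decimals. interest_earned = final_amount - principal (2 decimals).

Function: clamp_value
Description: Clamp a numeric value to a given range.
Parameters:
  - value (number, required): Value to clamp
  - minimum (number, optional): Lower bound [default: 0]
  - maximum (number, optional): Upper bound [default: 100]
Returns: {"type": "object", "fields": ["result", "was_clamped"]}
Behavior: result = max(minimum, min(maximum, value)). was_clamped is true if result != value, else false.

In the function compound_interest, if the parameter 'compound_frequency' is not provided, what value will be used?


The compound_interest spec declares:
  - compound_frequency (integer, optional): Times compounded per year [values: 1, 4, 12, 365] [default: 12]
Default:
12


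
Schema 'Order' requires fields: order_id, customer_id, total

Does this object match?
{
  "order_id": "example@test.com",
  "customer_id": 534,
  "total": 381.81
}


Checking required fields... All present.
Valid - all required fields present


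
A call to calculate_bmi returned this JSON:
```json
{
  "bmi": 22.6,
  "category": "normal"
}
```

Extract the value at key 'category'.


normal


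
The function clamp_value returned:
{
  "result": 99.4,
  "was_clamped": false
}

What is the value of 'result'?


99.4


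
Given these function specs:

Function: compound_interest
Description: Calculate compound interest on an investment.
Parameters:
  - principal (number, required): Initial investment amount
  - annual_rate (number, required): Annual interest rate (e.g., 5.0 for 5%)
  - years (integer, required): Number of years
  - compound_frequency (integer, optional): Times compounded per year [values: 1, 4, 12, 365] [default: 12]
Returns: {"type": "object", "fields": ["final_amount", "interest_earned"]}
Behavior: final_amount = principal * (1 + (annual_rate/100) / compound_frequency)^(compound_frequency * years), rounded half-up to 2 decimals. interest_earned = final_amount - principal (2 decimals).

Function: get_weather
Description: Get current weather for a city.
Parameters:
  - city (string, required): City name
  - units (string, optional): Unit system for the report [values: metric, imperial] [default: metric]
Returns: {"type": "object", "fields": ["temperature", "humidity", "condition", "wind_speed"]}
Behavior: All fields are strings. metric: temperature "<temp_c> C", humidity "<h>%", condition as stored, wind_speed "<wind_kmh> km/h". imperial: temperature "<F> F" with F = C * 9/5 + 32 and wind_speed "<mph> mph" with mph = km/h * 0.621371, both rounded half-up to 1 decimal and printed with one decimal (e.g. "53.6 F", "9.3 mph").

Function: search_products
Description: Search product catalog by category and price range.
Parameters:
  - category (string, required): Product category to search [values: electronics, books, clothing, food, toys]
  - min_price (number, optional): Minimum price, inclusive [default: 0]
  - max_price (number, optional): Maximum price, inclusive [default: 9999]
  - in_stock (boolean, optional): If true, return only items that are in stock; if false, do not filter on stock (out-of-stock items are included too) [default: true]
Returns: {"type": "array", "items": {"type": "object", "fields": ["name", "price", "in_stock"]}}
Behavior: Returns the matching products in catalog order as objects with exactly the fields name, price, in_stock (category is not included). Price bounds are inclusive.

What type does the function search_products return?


The search_products spec declares Returns: {"type": "array", "items": {"type": "object", "fields": ["name", "price", "in_stock"]}}
Type:
array


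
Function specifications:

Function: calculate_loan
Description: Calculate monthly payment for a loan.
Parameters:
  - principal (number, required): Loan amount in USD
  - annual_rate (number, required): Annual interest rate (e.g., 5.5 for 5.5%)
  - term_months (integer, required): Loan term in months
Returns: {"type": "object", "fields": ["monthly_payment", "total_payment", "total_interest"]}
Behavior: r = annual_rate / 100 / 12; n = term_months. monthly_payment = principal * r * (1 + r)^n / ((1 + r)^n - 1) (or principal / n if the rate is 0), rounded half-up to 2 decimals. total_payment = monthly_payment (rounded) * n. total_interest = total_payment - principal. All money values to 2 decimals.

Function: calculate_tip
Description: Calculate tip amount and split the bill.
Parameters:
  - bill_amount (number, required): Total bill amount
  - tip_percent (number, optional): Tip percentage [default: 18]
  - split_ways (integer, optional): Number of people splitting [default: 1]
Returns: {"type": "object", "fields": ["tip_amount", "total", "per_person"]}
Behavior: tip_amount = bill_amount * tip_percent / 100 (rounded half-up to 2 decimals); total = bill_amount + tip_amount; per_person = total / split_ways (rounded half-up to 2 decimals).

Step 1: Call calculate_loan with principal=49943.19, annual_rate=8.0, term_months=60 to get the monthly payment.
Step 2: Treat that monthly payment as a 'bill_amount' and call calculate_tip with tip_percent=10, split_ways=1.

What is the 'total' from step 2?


Step 1: calculate_loan(principal=49943.19, annual_rate=8.0, term_months=60)
  r = 8.0 / 100 / 12 = 0.006666666667 (keep full precision)
  (1 + r)^60 = 1.48984571
  monthly_payment = 49943.19 * 0.006666666667 * 1.48984571 / (1.48984571 - 1) = 1012.667812 -> 1012.67
  total_payment = 1012.67 * 60 = 60760.20
  total_interest = 60760.20 - 49943.19 = 10817.01
  -> monthly_payment = 1012.67
Step 2: calculate_tip(bill_amount=1012.67, tip_percent=10, split_ways=1)
  tip_amount = 1012.67 * 10/100 = 101.267 -> 101.27
  total = 1012.67 + 101.27 = 1113.94
  per_person = 1113.94 / 1 = 1113.94 -> 1113.94
  -> total = 1113.94
$1113.94


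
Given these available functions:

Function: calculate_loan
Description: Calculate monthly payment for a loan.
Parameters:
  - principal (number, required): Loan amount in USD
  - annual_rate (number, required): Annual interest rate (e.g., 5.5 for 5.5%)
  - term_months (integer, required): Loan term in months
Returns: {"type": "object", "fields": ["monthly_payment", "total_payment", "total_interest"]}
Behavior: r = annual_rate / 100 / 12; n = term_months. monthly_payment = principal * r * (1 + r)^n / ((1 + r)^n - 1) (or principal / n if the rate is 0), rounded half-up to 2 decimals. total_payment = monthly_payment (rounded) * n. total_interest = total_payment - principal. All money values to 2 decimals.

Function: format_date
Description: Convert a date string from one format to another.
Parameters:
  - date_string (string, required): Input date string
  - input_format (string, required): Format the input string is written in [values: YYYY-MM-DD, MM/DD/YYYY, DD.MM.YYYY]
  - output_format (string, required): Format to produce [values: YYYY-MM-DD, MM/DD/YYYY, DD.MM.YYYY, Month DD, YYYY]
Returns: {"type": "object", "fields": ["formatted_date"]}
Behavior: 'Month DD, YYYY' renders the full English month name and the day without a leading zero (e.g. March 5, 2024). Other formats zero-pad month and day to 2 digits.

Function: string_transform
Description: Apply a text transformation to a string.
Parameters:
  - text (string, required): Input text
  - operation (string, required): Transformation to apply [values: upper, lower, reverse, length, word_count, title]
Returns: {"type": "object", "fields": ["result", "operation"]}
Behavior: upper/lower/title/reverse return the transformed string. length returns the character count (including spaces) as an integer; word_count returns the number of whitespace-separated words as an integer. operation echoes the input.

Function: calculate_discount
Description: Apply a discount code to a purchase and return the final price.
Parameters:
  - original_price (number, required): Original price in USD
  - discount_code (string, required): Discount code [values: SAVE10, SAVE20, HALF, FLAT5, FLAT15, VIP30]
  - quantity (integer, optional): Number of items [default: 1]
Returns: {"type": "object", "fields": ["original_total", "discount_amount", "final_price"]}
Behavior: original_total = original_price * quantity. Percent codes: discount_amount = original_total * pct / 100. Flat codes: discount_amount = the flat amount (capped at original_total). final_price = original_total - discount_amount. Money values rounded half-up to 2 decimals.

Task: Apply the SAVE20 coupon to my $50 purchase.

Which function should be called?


The task needs a function whose description is: Apply a discount code to a purchase and return the final price.
calculate_discount


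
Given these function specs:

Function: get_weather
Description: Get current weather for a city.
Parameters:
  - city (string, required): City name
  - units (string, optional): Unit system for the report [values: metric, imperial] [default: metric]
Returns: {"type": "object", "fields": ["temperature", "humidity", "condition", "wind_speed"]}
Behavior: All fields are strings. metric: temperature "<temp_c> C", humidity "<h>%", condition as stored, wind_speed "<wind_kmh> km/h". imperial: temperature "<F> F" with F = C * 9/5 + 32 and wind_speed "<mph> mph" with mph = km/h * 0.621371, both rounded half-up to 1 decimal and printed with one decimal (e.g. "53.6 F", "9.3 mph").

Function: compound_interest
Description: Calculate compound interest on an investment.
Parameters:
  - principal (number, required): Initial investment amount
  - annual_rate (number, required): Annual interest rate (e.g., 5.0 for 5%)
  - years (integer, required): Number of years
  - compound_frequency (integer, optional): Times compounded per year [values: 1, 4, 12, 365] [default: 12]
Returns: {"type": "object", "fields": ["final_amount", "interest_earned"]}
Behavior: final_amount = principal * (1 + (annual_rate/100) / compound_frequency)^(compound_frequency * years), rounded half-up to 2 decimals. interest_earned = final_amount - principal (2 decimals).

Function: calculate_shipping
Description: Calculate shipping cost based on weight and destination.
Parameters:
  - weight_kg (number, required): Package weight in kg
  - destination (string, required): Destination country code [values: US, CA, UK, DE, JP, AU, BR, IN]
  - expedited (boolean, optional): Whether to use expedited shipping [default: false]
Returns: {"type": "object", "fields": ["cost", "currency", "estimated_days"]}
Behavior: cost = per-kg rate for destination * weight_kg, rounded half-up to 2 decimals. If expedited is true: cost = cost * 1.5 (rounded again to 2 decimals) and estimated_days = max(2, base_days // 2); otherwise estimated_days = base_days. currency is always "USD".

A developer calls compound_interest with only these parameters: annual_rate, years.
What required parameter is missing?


Required parameters: principal, annual_rate, years
Provided: annual_rate, years
Missing: principal
principal


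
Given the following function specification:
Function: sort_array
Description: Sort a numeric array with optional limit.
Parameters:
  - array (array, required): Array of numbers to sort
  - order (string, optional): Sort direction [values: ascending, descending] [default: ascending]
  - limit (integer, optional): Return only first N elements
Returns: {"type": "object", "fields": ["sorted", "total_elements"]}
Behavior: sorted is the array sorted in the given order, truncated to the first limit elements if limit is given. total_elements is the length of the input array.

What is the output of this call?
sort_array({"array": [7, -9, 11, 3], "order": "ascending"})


sorted ascending: [-9, 3, 7, 11]
total_elements = len(input) = 4
Output:
{"sorted": [-9, 3, 7, 11], "total_elements": 4}


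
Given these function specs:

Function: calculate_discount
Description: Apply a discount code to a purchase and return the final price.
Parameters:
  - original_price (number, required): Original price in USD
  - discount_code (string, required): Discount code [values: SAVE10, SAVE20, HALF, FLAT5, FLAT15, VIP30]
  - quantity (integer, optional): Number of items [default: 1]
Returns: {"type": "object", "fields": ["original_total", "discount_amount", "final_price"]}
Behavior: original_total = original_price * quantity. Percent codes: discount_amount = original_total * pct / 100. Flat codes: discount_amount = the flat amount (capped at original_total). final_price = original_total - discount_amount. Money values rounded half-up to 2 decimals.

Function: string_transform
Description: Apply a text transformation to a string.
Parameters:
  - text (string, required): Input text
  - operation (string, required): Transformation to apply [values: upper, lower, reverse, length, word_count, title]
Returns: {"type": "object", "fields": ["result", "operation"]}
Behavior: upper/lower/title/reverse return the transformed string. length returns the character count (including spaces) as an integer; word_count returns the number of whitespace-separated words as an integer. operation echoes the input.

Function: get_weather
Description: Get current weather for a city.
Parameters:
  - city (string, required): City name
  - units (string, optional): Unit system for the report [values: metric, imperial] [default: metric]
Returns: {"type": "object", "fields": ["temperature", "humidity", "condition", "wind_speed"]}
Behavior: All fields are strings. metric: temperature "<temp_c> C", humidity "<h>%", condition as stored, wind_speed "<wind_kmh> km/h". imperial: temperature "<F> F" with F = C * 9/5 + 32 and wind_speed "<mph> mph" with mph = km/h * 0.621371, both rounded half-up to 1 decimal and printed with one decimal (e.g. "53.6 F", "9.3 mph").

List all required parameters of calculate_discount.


Parameters of calculate_discount and their required/optional flag:
  original_price: required
  discount_code: required
  quantity: optional
discount_code, original_price


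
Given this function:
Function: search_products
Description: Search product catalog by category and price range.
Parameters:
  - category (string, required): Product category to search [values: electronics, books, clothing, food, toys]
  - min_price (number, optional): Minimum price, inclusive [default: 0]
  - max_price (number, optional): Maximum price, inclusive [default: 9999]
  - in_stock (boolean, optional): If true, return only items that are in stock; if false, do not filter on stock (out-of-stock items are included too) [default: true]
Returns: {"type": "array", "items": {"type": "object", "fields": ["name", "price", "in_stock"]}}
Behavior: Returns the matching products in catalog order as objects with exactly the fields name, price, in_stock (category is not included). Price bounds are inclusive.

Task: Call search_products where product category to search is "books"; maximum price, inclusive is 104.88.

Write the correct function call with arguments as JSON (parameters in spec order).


Mapping each described value to its parameter name:
  'Product category to search' -> category = "books"
  'Maximum price, inclusive' -> max_price = 104.88
search_products({"category": "books", "max_price": 104.88})


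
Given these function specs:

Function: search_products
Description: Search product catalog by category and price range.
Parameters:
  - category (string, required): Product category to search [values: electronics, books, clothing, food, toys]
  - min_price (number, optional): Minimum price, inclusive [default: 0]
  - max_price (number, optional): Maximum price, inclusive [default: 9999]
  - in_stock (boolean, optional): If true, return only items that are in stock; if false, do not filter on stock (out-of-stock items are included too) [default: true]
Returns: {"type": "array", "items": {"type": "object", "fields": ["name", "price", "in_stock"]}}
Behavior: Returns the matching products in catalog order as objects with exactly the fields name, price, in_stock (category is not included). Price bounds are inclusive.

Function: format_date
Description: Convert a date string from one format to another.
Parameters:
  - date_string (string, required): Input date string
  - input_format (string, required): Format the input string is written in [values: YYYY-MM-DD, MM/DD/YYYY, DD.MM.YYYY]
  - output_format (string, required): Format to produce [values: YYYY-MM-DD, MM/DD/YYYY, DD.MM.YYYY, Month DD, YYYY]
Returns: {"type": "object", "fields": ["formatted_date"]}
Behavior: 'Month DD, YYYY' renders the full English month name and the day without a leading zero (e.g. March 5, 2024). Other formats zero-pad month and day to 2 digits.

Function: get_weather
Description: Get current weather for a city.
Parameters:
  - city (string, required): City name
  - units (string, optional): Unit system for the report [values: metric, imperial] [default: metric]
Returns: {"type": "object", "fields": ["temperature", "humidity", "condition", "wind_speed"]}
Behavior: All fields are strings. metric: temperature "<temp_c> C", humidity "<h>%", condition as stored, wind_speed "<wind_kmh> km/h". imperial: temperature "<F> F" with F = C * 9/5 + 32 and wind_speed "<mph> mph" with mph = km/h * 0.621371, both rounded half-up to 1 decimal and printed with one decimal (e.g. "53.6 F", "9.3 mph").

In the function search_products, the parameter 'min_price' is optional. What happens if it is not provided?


The search_products spec declares:
  - min_price (number, optional): Minimum price, inclusive [default: 0]
It defaults to 0


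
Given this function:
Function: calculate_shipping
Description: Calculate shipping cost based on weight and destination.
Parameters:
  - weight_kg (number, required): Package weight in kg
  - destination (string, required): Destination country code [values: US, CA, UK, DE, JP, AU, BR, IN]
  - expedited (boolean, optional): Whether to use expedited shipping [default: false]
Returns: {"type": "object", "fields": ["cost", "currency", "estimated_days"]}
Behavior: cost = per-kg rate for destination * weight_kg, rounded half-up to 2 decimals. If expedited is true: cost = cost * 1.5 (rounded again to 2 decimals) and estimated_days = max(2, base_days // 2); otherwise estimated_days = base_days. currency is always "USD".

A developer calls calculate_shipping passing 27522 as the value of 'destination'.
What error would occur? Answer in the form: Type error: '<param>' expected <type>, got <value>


Spec: 'destination' is declared as string; 27522 is an integer.
Type error: 'destination' expected string, got 27522


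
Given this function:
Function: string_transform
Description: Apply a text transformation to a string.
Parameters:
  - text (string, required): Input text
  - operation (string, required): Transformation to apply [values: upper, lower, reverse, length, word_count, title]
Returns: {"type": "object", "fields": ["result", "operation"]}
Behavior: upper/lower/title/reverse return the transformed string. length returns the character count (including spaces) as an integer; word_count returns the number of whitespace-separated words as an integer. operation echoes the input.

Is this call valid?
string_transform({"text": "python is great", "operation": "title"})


Checking all required parameters present and types match... All valid.
Valid


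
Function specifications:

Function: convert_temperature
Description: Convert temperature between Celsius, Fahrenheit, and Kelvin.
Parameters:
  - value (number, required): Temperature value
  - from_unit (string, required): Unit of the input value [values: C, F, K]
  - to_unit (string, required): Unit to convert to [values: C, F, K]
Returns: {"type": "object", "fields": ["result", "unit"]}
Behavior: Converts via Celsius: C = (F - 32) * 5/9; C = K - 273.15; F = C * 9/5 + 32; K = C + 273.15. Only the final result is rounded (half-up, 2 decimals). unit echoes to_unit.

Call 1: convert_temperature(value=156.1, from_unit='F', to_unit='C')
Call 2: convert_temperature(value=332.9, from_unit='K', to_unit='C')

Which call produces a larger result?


Call 1:
  To C: (156.1 - 32) * 5/9 = 68.944444
  Target is C: 68.944444
  Round to 2 decimals: 68.94
  -> 68.94 C
Call 2:
  To C: 332.9 - 273.15 = 59.75
  Target is C: 59.75
  Round to 2 decimals: 59.75
  -> 59.75 C
Call 1 (68.94 C)


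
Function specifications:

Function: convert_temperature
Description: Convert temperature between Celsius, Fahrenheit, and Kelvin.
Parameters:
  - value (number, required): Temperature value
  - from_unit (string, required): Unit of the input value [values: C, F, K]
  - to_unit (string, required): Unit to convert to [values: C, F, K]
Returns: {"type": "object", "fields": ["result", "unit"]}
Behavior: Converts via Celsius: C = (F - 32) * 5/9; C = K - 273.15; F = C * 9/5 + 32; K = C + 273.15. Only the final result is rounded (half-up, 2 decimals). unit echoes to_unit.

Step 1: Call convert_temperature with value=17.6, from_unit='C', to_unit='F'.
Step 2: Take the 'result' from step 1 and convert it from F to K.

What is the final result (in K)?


Step 1: convert_temperature(value=17.6, from_unit=C, to_unit=F)
  Input already in C: 17.6
  To F: 17.6 * 9/5 + 32 = 63.68
  Round to 2 decimals: 63.68
  -> result = 63.68 F
Step 2: convert_temperature(value=63.68, from_unit=F, to_unit=K)
  To C: (63.68 - 32) * 5/9 = 17.6
  To K: 17.6 + 273.15 = 290.75
  Round to 2 decimals: 290.75
  -> result = 290.75 K
290.75 K


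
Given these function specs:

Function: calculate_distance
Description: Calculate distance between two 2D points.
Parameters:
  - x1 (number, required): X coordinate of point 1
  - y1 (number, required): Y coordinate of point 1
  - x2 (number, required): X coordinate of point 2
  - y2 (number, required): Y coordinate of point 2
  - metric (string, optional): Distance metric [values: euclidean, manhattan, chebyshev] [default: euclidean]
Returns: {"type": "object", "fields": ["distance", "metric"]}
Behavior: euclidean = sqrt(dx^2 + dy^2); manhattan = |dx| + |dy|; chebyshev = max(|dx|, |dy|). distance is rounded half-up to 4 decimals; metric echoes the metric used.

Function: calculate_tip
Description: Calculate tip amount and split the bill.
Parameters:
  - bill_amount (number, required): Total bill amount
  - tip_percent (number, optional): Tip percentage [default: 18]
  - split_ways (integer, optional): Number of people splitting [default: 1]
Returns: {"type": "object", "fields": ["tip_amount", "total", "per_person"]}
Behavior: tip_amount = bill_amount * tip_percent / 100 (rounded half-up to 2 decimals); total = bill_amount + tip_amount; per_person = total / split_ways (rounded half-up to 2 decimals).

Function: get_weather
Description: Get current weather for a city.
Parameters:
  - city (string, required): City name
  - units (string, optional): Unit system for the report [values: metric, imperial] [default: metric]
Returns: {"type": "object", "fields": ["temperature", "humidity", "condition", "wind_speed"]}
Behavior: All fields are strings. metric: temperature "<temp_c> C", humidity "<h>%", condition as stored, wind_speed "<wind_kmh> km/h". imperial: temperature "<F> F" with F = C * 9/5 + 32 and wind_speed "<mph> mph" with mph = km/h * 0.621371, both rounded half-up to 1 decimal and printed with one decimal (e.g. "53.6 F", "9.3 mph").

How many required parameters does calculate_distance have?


Parameters of calculate_distance: x1 (required), y1 (required), x2 (required), y2 (required), metric (optional)
Required count:
4


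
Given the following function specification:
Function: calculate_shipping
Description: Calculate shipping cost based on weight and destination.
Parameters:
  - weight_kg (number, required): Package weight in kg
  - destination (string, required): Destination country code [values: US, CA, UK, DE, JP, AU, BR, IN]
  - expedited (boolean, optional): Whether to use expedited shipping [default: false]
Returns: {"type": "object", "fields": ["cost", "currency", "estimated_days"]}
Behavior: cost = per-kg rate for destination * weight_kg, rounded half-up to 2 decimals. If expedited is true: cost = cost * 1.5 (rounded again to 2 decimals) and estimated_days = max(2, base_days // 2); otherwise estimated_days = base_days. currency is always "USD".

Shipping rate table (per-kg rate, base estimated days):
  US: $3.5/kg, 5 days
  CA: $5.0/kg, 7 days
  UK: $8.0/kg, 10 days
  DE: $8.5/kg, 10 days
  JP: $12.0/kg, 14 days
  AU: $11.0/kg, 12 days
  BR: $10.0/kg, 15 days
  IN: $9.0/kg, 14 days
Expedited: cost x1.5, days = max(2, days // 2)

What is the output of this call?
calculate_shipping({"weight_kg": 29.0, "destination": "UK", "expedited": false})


Rate for UK: $8.0/kg, base 10 days
cost = 8.0 * 29.0 = 232 -> 232.00
expedited not set/false: estimated_days = 10
Output:
{"cost": 232.0, "currency": "USD", "estimated_days": 10}


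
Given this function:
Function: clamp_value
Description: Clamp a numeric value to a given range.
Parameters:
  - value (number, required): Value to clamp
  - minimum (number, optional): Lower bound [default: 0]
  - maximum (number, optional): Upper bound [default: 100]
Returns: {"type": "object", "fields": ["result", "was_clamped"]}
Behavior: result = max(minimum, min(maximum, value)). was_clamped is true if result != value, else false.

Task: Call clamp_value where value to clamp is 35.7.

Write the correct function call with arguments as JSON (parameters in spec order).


Mapping each described value to its parameter name:
  'Value to clamp' -> value = 35.7
clamp_value({"value": 35.7})


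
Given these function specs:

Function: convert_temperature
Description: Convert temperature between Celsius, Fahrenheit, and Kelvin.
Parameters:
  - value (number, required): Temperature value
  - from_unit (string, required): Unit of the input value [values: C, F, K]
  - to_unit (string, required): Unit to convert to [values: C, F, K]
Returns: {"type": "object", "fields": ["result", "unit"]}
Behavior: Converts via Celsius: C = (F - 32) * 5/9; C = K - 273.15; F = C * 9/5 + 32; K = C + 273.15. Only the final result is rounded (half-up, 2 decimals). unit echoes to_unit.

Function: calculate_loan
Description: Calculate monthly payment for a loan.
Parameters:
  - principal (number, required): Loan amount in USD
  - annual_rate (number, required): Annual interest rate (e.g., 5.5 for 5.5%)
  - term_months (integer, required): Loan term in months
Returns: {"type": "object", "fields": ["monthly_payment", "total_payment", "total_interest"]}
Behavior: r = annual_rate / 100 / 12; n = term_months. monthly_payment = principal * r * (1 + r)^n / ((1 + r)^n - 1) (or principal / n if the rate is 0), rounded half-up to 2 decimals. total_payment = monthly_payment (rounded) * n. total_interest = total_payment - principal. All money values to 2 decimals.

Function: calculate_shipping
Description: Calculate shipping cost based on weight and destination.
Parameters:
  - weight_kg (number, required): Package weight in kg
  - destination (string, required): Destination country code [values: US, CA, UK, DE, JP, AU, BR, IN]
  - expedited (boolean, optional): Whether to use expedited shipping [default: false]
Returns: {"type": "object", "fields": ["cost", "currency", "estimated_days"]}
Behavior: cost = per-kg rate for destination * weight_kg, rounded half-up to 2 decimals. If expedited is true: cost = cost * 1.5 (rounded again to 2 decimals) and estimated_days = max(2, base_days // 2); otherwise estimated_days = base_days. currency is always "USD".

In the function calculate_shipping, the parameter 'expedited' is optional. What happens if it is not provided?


The calculate_shipping spec declares:
  - expedited (boolean, optional): Whether to use expedited shipping [default: false]
It defaults to false


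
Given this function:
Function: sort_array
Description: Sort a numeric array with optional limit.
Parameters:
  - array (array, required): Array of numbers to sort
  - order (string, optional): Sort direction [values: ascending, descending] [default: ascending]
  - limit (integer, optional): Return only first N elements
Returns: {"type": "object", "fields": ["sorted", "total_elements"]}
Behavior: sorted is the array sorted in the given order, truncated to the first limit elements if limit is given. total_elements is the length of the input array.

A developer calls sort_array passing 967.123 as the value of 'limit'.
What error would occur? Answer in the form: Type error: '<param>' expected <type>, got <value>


Spec: 'limit' is declared as integer; 967.123 is a non-integer number.
Type error: 'limit' expected integer, got 967.123


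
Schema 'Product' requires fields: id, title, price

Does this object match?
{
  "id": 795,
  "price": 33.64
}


Checking required fields...
Missing: title
Invalid - missing required field 'title'


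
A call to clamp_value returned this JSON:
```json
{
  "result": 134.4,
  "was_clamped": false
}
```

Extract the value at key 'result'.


134.4


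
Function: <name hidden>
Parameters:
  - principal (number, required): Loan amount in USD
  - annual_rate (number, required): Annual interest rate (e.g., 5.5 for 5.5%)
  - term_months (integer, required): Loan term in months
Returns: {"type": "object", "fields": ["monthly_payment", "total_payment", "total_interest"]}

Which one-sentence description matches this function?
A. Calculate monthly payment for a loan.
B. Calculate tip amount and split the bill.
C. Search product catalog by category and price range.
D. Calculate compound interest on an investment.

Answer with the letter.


Parameters principal, annual_rate, term_months and return ["monthly_payment", "total_payment", "total_interest"] fit: Calculate monthly payment for a loan.
A


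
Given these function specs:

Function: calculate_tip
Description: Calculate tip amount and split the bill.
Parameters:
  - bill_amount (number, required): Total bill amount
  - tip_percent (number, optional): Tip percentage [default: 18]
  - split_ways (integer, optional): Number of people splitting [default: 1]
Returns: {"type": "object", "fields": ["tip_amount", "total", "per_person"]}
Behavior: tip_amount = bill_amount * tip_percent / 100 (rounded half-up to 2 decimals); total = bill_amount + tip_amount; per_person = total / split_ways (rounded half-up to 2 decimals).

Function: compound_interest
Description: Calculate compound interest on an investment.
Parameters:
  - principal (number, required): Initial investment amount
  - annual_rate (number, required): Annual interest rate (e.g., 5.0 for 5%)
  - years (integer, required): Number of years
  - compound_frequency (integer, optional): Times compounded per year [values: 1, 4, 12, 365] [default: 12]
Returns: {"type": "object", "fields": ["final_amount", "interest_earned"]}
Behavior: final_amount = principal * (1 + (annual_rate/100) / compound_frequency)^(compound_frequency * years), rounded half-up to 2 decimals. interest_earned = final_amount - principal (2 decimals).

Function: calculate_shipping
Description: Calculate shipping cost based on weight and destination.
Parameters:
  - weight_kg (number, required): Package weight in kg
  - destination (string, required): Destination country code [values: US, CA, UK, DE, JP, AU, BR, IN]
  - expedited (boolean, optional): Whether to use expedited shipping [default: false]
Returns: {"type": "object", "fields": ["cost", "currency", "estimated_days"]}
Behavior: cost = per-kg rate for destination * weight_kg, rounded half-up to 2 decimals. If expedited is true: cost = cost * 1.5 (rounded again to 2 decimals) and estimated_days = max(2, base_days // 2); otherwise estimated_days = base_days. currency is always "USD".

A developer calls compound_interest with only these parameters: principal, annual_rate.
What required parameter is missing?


Required parameters: principal, annual_rate, years
Provided: principal, annual_rate
Missing: years
years
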